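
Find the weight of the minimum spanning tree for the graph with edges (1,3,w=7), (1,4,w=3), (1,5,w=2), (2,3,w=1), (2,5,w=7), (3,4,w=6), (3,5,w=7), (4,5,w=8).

Apply Kruskal's algorithm (sort edges by weight, add if no cycle):

Sorted edges by weight:
  (2,3) w=1
  (1,5) w=2
  (1,4) w=3
  (3,4) w=6
  (1,3) w=7
  (2,5) w=7
  (3,5) w=7
  (4,5) w=8

Add edge (2,3) w=1 -- no cycle. Running total: 1
Add edge (1,5) w=2 -- no cycle. Running total: 3
Add edge (1,4) w=3 -- no cycle. Running total: 6
Add edge (3,4) w=6 -- no cycle. Running total: 12

MST edges: (2,3,w=1), (1,5,w=2), (1,4,w=3), (3,4,w=6)
Total MST weight: 1 + 2 + 3 + 6 = 12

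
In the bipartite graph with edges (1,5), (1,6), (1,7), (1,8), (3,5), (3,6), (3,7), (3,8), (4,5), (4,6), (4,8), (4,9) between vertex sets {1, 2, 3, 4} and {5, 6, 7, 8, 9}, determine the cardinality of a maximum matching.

Step 1: List the neighbors of each left vertex:
  1: 5, 6, 7, 8
  2: (none)
  3: 5, 6, 7, 8
  4: 5, 6, 8, 9

Step 2: Greedily match left vertices, then look for augmenting paths:
  Match 1 -- 5
  Match 3 -- 6
  Match 4 -- 8
  No augmenting path remains.

Step 3: Verify this is maximum:
  Matching has size 3. The vertex set {1, 3, 4} covers every edge and has size 3; any matching has at most one edge per cover vertex, so 3 is maximum (König's theorem).

Maximum matching: {(1,5), (3,6), (4,8)}
Size: 3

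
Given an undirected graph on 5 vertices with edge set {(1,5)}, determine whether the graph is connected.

Step 1: Build adjacency list from edges:
  1: 5
  2: (none)
  3: (none)
  4: (none)
  5: 1

Step 2: Run BFS/DFS from vertex 1:
  Visited: {1, 5}
  Reached 2 of 5 vertices

Step 3: Only 2 of 5 vertices reached. Graph is disconnected.
Connected components: {1, 5}, {2}, {3}, {4}
Answer: No, the graph is not connected (4 components).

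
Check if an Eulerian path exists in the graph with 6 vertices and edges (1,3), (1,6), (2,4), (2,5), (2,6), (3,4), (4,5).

Step 1: Find the degree of each vertex:
  deg(1) = 2
  deg(2) = 3
  deg(3) = 2
  deg(4) = 3
  deg(5) = 2
  deg(6) = 2

Step 2: Count vertices with odd degree:
  Odd-degree vertices: 2, 4 (2 total)

Step 3: Apply Euler's theorem:
  - Eulerian circuit exists iff graph is connected and all vertices have even degree
  - Eulerian path exists iff graph is connected and has 0 or 2 odd-degree vertices

Graph is connected with exactly 2 odd-degree vertices (2, 4).
Eulerian path exists (starting and ending at the odd-degree vertices), but no Eulerian circuit.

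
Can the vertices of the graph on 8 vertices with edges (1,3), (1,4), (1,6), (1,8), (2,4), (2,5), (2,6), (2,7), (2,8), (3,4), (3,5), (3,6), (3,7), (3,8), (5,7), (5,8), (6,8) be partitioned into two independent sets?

Step 1: Attempt 2-coloring using BFS:
  Start at vertex 1, assign color 0
  Color vertex 3 with color 1 (neighbor of 1)
  Color vertex 4 with color 1 (neighbor of 1)
  Color vertex 6 with color 1 (neighbor of 1)
  Color vertex 8 with color 1 (neighbor of 1)

Step 2: Conflict found! Vertices 3 and 4 are adjacent but have the same color.
This means the graph contains an odd cycle.

The graph is NOT bipartite.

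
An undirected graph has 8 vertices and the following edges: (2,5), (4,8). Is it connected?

Step 1: Build adjacency list from edges:
  1: (none)
  2: 5
  3: (none)
  4: 8
  5: 2
  6: (none)
  7: (none)
  8: 4

Step 2: Run BFS/DFS from vertex 1:
  Visited: {1}
  Reached 1 of 8 vertices

Step 3: Only 1 of 8 vertices reached. Graph is disconnected.
Connected components: {1}, {2, 5}, {3}, {4, 8}, {6}, {7}
Answer: No, the graph is not connected (6 components).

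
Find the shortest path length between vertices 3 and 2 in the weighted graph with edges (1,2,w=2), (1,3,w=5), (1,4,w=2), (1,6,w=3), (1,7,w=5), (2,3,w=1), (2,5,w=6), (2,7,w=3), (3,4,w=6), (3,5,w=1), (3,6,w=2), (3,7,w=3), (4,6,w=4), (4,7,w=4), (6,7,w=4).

Step 1: Build adjacency list with weights:
  1: 2(w=2), 3(w=5), 4(w=2), 6(w=3), 7(w=5)
  2: 1(w=2), 3(w=1), 5(w=6), 7(w=3)
  3: 1(w=5), 2(w=1), 4(w=6), 5(w=1), 6(w=2), 7(w=3)
  4: 1(w=2), 3(w=6), 6(w=4), 7(w=4)
  5: 2(w=6), 3(w=1)
  6: 1(w=3), 3(w=2), 4(w=4), 7(w=4)
  7: 1(w=5), 2(w=3), 3(w=3), 4(w=4), 6(w=4)

Step 2: Apply Dijkstra's algorithm from vertex 3:
  Visit vertex 3 (distance=0)
    Update dist[1] = 5
    Update dist[2] = 1
    Update dist[4] = 6
    Update dist[5] = 1
    Update dist[6] = 2
    Update dist[7] = 3
  Visit vertex 2 (distance=1)
    Update dist[1] = 3

Step 3: Shortest path: 3 -> 2
Total weight: 1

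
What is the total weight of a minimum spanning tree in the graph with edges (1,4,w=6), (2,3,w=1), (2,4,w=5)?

Apply Kruskal's algorithm (sort edges by weight, add if no cycle):

Sorted edges by weight:
  (2,3) w=1
  (2,4) w=5
  (1,4) w=6

Add edge (2,3) w=1 -- no cycle. Running total: 1
Add edge (2,4) w=5 -- no cycle. Running total: 6
Add edge (1,4) w=6 -- no cycle. Running total: 12

MST edges: (2,3,w=1), (2,4,w=5), (1,4,w=6)
Total MST weight: 1 + 5 + 6 = 12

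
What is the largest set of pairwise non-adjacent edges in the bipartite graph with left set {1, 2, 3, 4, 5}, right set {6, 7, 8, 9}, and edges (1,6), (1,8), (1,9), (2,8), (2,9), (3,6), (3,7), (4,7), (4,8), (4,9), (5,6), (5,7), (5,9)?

Step 1: List the neighbors of each left vertex:
  1: 6, 8, 9
  2: 8, 9
  3: 6, 7
  4: 7, 8, 9
  5: 6, 7, 9

Step 2: Greedily match left vertices, then look for augmenting paths:
  Match 1 -- 6
  Match 2 -- 8
  Match 3 -- 7
  Match 4 -- 9
  No augmenting path remains.

Step 3: Verify this is maximum:
  Matching size 4 = min(|L|, |R|) = min(5, 4), which is an upper bound, so this matching is maximum.

Maximum matching: {(1,6), (2,8), (3,7), (4,9)}
Size: 4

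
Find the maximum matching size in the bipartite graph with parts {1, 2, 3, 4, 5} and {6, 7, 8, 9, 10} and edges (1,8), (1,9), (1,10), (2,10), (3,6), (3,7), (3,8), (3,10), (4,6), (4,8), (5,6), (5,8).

Step 1: List the neighbors of each left vertex:
  1: 8, 9, 10
  2: 10
  3: 6, 7, 8, 10
  4: 6, 8
  5: 6, 8

Step 2: Greedily match left vertices, then look for augmenting paths:
  Match 1 -- 9
  Match 2 -- 10
  Match 3 -- 7
  Match 4 -- 6
  Match 5 -- 8
  No augmenting path remains.

Step 3: Verify this is maximum:
  Matching size 5 = min(|L|, |R|) = min(5, 5), which is an upper bound, so this matching is maximum.

Maximum matching: {(1,9), (2,10), (3,7), (4,6), (5,8)}
Size: 5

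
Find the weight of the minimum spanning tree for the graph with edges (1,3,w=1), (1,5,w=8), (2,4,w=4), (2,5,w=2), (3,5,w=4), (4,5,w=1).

Apply Kruskal's algorithm (sort edges by weight, add if no cycle):

Sorted edges by weight:
  (1,3) w=1
  (4,5) w=1
  (2,5) w=2
  (2,4) w=4
  (3,5) w=4
  (1,5) w=8

Add edge (1,3) w=1 -- no cycle. Running total: 1
Add edge (4,5) w=1 -- no cycle. Running total: 2
Add edge (2,5) w=2 -- no cycle. Running total: 4
Skip edge (2,4) w=4 -- would create cycle
Add edge (3,5) w=4 -- no cycle. Running total: 8

MST edges: (1,3,w=1), (4,5,w=1), (2,5,w=2), (3,5,w=4)
Total MST weight: 1 + 1 + 2 + 4 = 8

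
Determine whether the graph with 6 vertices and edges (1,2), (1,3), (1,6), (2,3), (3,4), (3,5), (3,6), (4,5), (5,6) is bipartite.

Step 1: Attempt 2-coloring using BFS:
  Start at vertex 1, assign color 0
  Color vertex 2 with color 1 (neighbor of 1)
  Color vertex 3 with color 1 (neighbor of 1)
  Color vertex 6 with color 1 (neighbor of 1)

Step 2: Conflict found! Vertices 2 and 3 are adjacent but have the same color.
This means the graph contains an odd cycle.

The graph is NOT bipartite.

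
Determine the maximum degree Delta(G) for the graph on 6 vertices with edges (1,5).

Step 1: Count edges incident to each vertex:
  deg(1) = 1 (neighbors: 5)
  deg(2) = 0 (neighbors: none)
  deg(3) = 0 (neighbors: none)
  deg(4) = 0 (neighbors: none)
  deg(5) = 1 (neighbors: 1)
  deg(6) = 0 (neighbors: none)

Step 2: Find maximum:
  max(1, 0, 0, 0, 1, 0) = 1 (vertex 1)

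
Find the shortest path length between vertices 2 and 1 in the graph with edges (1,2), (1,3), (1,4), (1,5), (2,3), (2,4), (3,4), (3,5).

Step 1: Build adjacency list:
  1: 2, 3, 4, 5
  2: 1, 3, 4
  3: 1, 2, 4, 5
  4: 1, 2, 3
  5: 1, 3

Step 2: BFS from vertex 2 to find shortest path to 1:
  vertex 1 reached at distance 1

Step 3: Shortest path: 2 -> 1
Path length: 1 edge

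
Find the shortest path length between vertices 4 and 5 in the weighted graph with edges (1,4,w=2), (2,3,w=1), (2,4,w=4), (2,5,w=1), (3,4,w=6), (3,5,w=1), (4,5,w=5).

Step 1: Build adjacency list with weights:
  1: 4(w=2)
  2: 3(w=1), 4(w=4), 5(w=1)
  3: 2(w=1), 4(w=6), 5(w=1)
  4: 1(w=2), 2(w=4), 3(w=6), 5(w=5)
  5: 2(w=1), 3(w=1), 4(w=5)

Step 2: Apply Dijkstra's algorithm from vertex 4:
  Visit vertex 4 (distance=0)
    Update dist[1] = 2
    Update dist[2] = 4
    Update dist[3] = 6
    Update dist[5] = 5
  Visit vertex 1 (distance=2)
  Visit vertex 2 (distance=4)
    Update dist[3] = 5
  Visit vertex 3 (distance=5)
  Visit vertex 5 (distance=5)

Step 3: Shortest path: 4 -> 5
Total weight: 5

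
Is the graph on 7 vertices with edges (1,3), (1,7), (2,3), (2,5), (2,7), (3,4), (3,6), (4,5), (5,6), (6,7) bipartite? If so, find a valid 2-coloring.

Step 1: Attempt 2-coloring using BFS:
  Start at vertex 1, assign color 0
  Color vertex 3 with color 1 (neighbor of 1)
  Color vertex 7 with color 1 (neighbor of 1)
  Color vertex 2 with color 0 (neighbor of 3)
  Color vertex 4 with color 0 (neighbor of 3)
  Color vertex 6 with color 0 (neighbor of 3)
  Color vertex 5 with color 1 (neighbor of 2)

Step 2: 2-coloring succeeded. No conflicts found.
  Set A (color 0): {1, 2, 4, 6}
  Set B (color 1): {3, 5, 7}

The graph is bipartite with partition {1, 2, 4, 6}, {3, 5, 7}.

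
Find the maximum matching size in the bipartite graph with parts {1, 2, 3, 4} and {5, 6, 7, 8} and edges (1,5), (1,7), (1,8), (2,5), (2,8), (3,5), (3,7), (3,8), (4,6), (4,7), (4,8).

Step 1: List the neighbors of each left vertex:
  1: 5, 7, 8
  2: 5, 8
  3: 5, 7, 8
  4: 6, 7, 8

Step 2: Greedily match left vertices, then look for augmenting paths:
  Match 1 -- 5
  Match 2 -- 8
  Match 3 -- 7
  Match 4 -- 6
  No augmenting path remains.

Step 3: Verify this is maximum:
  Matching size 4 = min(|L|, |R|) = min(4, 4), which is an upper bound, so this matching is maximum.

Maximum matching: {(1,5), (2,8), (3,7), (4,6)}
Size: 4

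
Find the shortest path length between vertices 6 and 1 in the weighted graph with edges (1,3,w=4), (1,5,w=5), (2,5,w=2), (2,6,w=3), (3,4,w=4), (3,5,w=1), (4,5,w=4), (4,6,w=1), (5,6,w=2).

Step 1: Build adjacency list with weights:
  1: 3(w=4), 5(w=5)
  2: 5(w=2), 6(w=3)
  3: 1(w=4), 4(w=4), 5(w=1)
  4: 3(w=4), 5(w=4), 6(w=1)
  5: 1(w=5), 2(w=2), 3(w=1), 4(w=4), 6(w=2)
  6: 2(w=3), 4(w=1), 5(w=2)

Step 2: Apply Dijkstra's algorithm from vertex 6:
  Visit vertex 6 (distance=0)
    Update dist[2] = 3
    Update dist[4] = 1
    Update dist[5] = 2
  Visit vertex 4 (distance=1)
    Update dist[3] = 5
  Visit vertex 5 (distance=2)
    Update dist[1] = 7
    Update dist[3] = 3
  Visit vertex 2 (distance=3)
  Visit vertex 3 (distance=3)
  Visit vertex 1 (distance=7)

Step 3: Shortest path: 6 -> 5 -> 1
Total weight: 2 + 5 = 7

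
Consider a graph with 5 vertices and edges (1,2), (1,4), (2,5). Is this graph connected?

Step 1: Build adjacency list from edges:
  1: 2, 4
  2: 1, 5
  3: (none)
  4: 1
  5: 2

Step 2: Run BFS/DFS from vertex 1:
  Visited: {1, 2, 4, 5}
  Reached 4 of 5 vertices

Step 3: Only 4 of 5 vertices reached. Graph is disconnected.
Connected components: {1, 2, 4, 5}, {3}
Answer: No, the graph is not connected (2 components).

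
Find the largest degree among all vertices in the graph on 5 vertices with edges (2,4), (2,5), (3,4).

Step 1: Count edges incident to each vertex:
  deg(1) = 0 (neighbors: none)
  deg(2) = 2 (neighbors: 4, 5)
  deg(3) = 1 (neighbors: 4)
  deg(4) = 2 (neighbors: 2, 3)
  deg(5) = 1 (neighbors: 2)

Step 2: Find maximum:
  max(0, 2, 1, 2, 1) = 2 (vertex 2)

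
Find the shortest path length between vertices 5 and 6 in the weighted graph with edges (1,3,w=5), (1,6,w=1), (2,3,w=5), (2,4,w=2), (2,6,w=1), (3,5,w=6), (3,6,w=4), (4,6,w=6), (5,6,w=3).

Step 1: Build adjacency list with weights:
  1: 3(w=5), 6(w=1)
  2: 3(w=5), 4(w=2), 6(w=1)
  3: 1(w=5), 2(w=5), 5(w=6), 6(w=4)
  4: 2(w=2), 6(w=6)
  5: 3(w=6), 6(w=3)
  6: 1(w=1), 2(w=1), 3(w=4), 4(w=6), 5(w=3)

Step 2: Apply Dijkstra's algorithm from vertex 5:
  Visit vertex 5 (distance=0)
    Update dist[3] = 6
    Update dist[6] = 3
  Visit vertex 6 (distance=3)
    Update dist[1] = 4
    Update dist[2] = 4
    Update dist[4] = 9

Step 3: Shortest path: 5 -> 6
Total weight: 3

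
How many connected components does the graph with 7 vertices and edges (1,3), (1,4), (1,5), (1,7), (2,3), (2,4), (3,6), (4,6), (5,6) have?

Step 1: Build adjacency list from edges:
  1: 3, 4, 5, 7
  2: 3, 4
  3: 1, 2, 6
  4: 1, 2, 6
  5: 1, 6
  6: 3, 4, 5
  7: 1

Step 2: Run BFS/DFS from vertex 1:
  Visited: {1, 3, 4, 5, 7, 2, 6}
  Reached 7 of 7 vertices

Step 3: All 7 vertices reached from vertex 1, so the graph is connected.
Number of connected components: 1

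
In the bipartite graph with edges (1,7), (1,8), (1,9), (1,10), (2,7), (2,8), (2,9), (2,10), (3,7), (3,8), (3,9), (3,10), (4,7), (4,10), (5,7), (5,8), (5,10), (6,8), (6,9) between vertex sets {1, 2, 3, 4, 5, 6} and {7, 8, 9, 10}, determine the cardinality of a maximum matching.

Step 1: List the neighbors of each left vertex:
  1: 7, 8, 9, 10
  2: 7, 8, 9, 10
  3: 7, 8, 9, 10
  4: 7, 10
  5: 7, 8, 10
  6: 8, 9

Step 2: Greedily match left vertices, then look for augmenting paths:
  Match 1 -- 7
  Match 2 -- 8
  Match 3 -- 9
  Match 4 -- 10
  No augmenting path remains.

Step 3: Verify this is maximum:
  Matching size 4 = min(|L|, |R|) = min(6, 4), which is an upper bound, so this matching is maximum.

Maximum matching: {(1,7), (2,8), (3,9), (4,10)}
Size: 4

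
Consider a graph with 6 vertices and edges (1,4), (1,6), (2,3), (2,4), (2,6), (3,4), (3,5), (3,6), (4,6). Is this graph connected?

Step 1: Build adjacency list from edges:
  1: 4, 6
  2: 3, 4, 6
  3: 2, 4, 5, 6
  4: 1, 2, 3, 6
  5: 3
  6: 1, 2, 3, 4

Step 2: Run BFS/DFS from vertex 1:
  Visited: {1, 4, 6, 2, 3, 5}
  Reached 6 of 6 vertices

Step 3: All 6 vertices reached from vertex 1, so the graph is connected.
Answer: Yes, the graph is connected.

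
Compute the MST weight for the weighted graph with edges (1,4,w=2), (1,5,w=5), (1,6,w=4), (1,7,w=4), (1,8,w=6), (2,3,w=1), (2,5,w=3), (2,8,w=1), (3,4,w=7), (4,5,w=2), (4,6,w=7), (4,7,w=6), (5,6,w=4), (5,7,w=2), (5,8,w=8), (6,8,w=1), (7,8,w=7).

Apply Kruskal's algorithm (sort edges by weight, add if no cycle):

Sorted edges by weight:
  (2,8) w=1
  (2,3) w=1
  (6,8) w=1
  (1,4) w=2
  (4,5) w=2
  (5,7) w=2
  (2,5) w=3
  (1,6) w=4
  (1,7) w=4
  (5,6) w=4
  (1,5) w=5
  (1,8) w=6
  (4,7) w=6
  (3,4) w=7
  (4,6) w=7
  (7,8) w=7
  (5,8) w=8

Add edge (2,8) w=1 -- no cycle. Running total: 1
Add edge (2,3) w=1 -- no cycle. Running total: 2
Add edge (6,8) w=1 -- no cycle. Running total: 3
Add edge (1,4) w=2 -- no cycle. Running total: 5
Add edge (4,5) w=2 -- no cycle. Running total: 7
Add edge (5,7) w=2 -- no cycle. Running total: 9
Add edge (2,5) w=3 -- no cycle. Running total: 12

MST edges: (2,8,w=1), (2,3,w=1), (6,8,w=1), (1,4,w=2), (4,5,w=2), (5,7,w=2), (2,5,w=3)
Total MST weight: 1 + 1 + 1 + 2 + 2 + 2 + 3 = 12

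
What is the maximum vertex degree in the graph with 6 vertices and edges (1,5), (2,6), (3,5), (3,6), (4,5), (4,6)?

Step 1: Count edges incident to each vertex:
  deg(1) = 1 (neighbors: 5)
  deg(2) = 1 (neighbors: 6)
  deg(3) = 2 (neighbors: 5, 6)
  deg(4) = 2 (neighbors: 5, 6)
  deg(5) = 3 (neighbors: 1, 3, 4)
  deg(6) = 3 (neighbors: 2, 3, 4)

Step 2: Find maximum:
  max(1, 1, 2, 2, 3, 3) = 3 (vertex 5)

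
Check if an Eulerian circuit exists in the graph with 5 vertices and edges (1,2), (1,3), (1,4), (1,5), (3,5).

Step 1: Find the degree of each vertex:
  deg(1) = 4
  deg(2) = 1
  deg(3) = 2
  deg(4) = 1
  deg(5) = 2

Step 2: Count vertices with odd degree:
  Odd-degree vertices: 2, 4 (2 total)

Step 3: Apply Euler's theorem:
  - Eulerian circuit exists iff graph is connected and all vertices have even degree
  - Eulerian path exists iff graph is connected and has 0 or 2 odd-degree vertices

Graph is connected with exactly 2 odd-degree vertices (2, 4).
Eulerian path exists (starting and ending at the odd-degree vertices), but no Eulerian circuit.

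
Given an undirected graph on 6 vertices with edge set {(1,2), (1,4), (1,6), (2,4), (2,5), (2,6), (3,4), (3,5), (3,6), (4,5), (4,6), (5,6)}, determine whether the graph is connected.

Step 1: Build adjacency list from edges:
  1: 2, 4, 6
  2: 1, 4, 5, 6
  3: 4, 5, 6
  4: 1, 2, 3, 5, 6
  5: 2, 3, 4, 6
  6: 1, 2, 3, 4, 5

Step 2: Run BFS/DFS from vertex 1:
  Visited: {1, 2, 4, 6, 5, 3}
  Reached 6 of 6 vertices

Step 3: All 6 vertices reached from vertex 1, so the graph is connected.
Answer: Yes, the graph is connected.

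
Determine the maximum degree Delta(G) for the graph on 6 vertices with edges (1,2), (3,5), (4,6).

Step 1: Count edges incident to each vertex:
  deg(1) = 1 (neighbors: 2)
  deg(2) = 1 (neighbors: 1)
  deg(3) = 1 (neighbors: 5)
  deg(4) = 1 (neighbors: 6)
  deg(5) = 1 (neighbors: 3)
  deg(6) = 1 (neighbors: 4)

Step 2: Find maximum:
  max(1, 1, 1, 1, 1, 1) = 1 (vertex 1)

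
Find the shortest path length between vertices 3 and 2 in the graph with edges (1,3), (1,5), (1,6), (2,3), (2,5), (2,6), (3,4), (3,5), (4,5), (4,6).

Step 1: Build adjacency list:
  1: 3, 5, 6
  2: 3, 5, 6
  3: 1, 2, 4, 5
  4: 3, 5, 6
  5: 1, 2, 3, 4
  6: 1, 2, 4

Step 2: BFS from vertex 3 to find shortest path to 2:
  vertex 1 reached at distance 1
  vertex 2 reached at distance 1

Step 3: Shortest path: 3 -> 2
Path length: 1 edge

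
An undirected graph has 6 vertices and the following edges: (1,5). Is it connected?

Step 1: Build adjacency list from edges:
  1: 5
  2: (none)
  3: (none)
  4: (none)
  5: 1
  6: (none)

Step 2: Run BFS/DFS from vertex 1:
  Visited: {1, 5}
  Reached 2 of 6 vertices

Step 3: Only 2 of 6 vertices reached. Graph is disconnected.
Connected components: {1, 5}, {2}, {3}, {4}, {6}
Answer: No, the graph is not connected (5 components).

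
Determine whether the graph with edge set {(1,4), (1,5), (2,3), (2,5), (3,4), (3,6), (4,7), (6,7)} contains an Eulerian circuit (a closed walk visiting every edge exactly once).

Step 1: Find the degree of each vertex:
  deg(1) = 2
  deg(2) = 2
  deg(3) = 3
  deg(4) = 3
  deg(5) = 2
  deg(6) = 2
  deg(7) = 2

Step 2: Count vertices with odd degree:
  Odd-degree vertices: 3, 4 (2 total)

Step 3: Apply Euler's theorem:
  - Eulerian circuit exists iff graph is connected and all vertices have even degree
  - Eulerian path exists iff graph is connected and has 0 or 2 odd-degree vertices

Graph is connected with exactly 2 odd-degree vertices (3, 4).
Eulerian path exists (starting and ending at the odd-degree vertices), but no Eulerian circuit.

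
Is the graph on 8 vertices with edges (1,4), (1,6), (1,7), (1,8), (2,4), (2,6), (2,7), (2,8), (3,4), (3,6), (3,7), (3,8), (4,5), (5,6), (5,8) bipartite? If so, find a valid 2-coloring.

Step 1: Attempt 2-coloring using BFS:
  Start at vertex 1, assign color 0
  Color vertex 4 with color 1 (neighbor of 1)
  Color vertex 6 with color 1 (neighbor of 1)
  Color vertex 7 with color 1 (neighbor of 1)
  Color vertex 8 with color 1 (neighbor of 1)
  Color vertex 2 with color 0 (neighbor of 4)
  Color vertex 3 with color 0 (neighbor of 4)
  Color vertex 5 with color 0 (neighbor of 4)

Step 2: 2-coloring succeeded. No conflicts found.
  Set A (color 0): {1, 2, 3, 5}
  Set B (color 1): {4, 6, 7, 8}

The graph is bipartite with partition {1, 2, 3, 5}, {4, 6, 7, 8}.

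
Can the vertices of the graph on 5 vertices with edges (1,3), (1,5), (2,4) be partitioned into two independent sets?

Step 1: Attempt 2-coloring using BFS:
  Start at vertex 1, assign color 0
  Color vertex 3 with color 1 (neighbor of 1)
  Color vertex 5 with color 1 (neighbor of 1)
  Start new component at vertex 2, assign color 0
  Color vertex 4 with color 1 (neighbor of 2)

Step 2: 2-coloring succeeded. No conflicts found.
  Set A (color 0): {1, 2}
  Set B (color 1): {3, 4, 5}

The graph is bipartite with partition {1, 2}, {3, 4, 5}.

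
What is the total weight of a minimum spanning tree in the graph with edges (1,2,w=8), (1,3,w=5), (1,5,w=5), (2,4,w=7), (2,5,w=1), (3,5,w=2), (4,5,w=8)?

Apply Kruskal's algorithm (sort edges by weight, add if no cycle):

Sorted edges by weight:
  (2,5) w=1
  (3,5) w=2
  (1,3) w=5
  (1,5) w=5
  (2,4) w=7
  (1,2) w=8
  (4,5) w=8

Add edge (2,5) w=1 -- no cycle. Running total: 1
Add edge (3,5) w=2 -- no cycle. Running total: 3
Add edge (1,3) w=5 -- no cycle. Running total: 8
Skip edge (1,5) w=5 -- would create cycle
Add edge (2,4) w=7 -- no cycle. Running total: 15

MST edges: (2,5,w=1), (3,5,w=2), (1,3,w=5), (2,4,w=7)
Total MST weight: 1 + 2 + 5 + 7 = 15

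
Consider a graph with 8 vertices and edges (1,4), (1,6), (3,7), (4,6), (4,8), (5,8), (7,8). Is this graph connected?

Step 1: Build adjacency list from edges:
  1: 4, 6
  2: (none)
  3: 7
  4: 1, 6, 8
  5: 8
  6: 1, 4
  7: 3, 8
  8: 4, 5, 7

Step 2: Run BFS/DFS from vertex 1:
  Visited: {1, 4, 6, 8, 5, 7, 3}
  Reached 7 of 8 vertices

Step 3: Only 7 of 8 vertices reached. Graph is disconnected.
Connected components: {1, 3, 4, 5, 6, 7, 8}, {2}
Answer: No, the graph is not connected (2 components).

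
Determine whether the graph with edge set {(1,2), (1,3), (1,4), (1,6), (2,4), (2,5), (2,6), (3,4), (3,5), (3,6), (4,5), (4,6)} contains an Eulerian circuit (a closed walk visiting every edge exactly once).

Step 1: Find the degree of each vertex:
  deg(1) = 4
  deg(2) = 4
  deg(3) = 4
  deg(4) = 5
  deg(5) = 3
  deg(6) = 4

Step 2: Count vertices with odd degree:
  Odd-degree vertices: 4, 5 (2 total)

Step 3: Apply Euler's theorem:
  - Eulerian circuit exists iff graph is connected and all vertices have even degree
  - Eulerian path exists iff graph is connected and has 0 or 2 odd-degree vertices

Graph is connected with exactly 2 odd-degree vertices (4, 5).
Eulerian path exists (starting and ending at the odd-degree vertices), but no Eulerian circuit.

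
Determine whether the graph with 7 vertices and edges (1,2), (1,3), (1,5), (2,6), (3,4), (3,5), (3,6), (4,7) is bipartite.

Step 1: Attempt 2-coloring using BFS:
  Start at vertex 1, assign color 0
  Color vertex 2 with color 1 (neighbor of 1)
  Color vertex 3 with color 1 (neighbor of 1)
  Color vertex 5 with color 1 (neighbor of 1)
  Color vertex 6 with color 0 (neighbor of 2)
  Color vertex 4 with color 0 (neighbor of 3)

Step 2: Conflict found! Vertices 3 and 5 are adjacent but have the same color.
This means the graph contains an odd cycle.

The graph is NOT bipartite.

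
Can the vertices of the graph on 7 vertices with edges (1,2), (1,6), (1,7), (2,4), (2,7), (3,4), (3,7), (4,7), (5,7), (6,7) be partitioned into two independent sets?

Step 1: Attempt 2-coloring using BFS:
  Start at vertex 1, assign color 0
  Color vertex 2 with color 1 (neighbor of 1)
  Color vertex 6 with color 1 (neighbor of 1)
  Color vertex 7 with color 1 (neighbor of 1)
  Color vertex 4 with color 0 (neighbor of 2)

Step 2: Conflict found! Vertices 2 and 7 are adjacent but have the same color.
This means the graph contains an odd cycle.

The graph is NOT bipartite.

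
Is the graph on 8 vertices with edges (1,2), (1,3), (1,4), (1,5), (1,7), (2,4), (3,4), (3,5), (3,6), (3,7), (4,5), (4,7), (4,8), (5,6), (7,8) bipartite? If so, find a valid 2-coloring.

Step 1: Attempt 2-coloring using BFS:
  Start at vertex 1, assign color 0
  Color vertex 2 with color 1 (neighbor of 1)
  Color vertex 3 with color 1 (neighbor of 1)
  Color vertex 4 with color 1 (neighbor of 1)
  Color vertex 5 with color 1 (neighbor of 1)
  Color vertex 7 with color 1 (neighbor of 1)

Step 2: Conflict found! Vertices 2 and 4 are adjacent but have the same color.
This means the graph contains an odd cycle.

The graph is NOT bipartite.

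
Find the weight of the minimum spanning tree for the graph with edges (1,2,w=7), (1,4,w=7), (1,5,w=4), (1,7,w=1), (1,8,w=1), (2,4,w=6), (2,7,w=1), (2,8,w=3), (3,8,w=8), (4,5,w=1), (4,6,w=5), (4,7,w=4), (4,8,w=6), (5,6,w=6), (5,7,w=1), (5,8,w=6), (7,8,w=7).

Apply Kruskal's algorithm (sort edges by weight, add if no cycle):

Sorted edges by weight:
  (1,7) w=1
  (1,8) w=1
  (2,7) w=1
  (4,5) w=1
  (5,7) w=1
  (2,8) w=3
  (1,5) w=4
  (4,7) w=4
  (4,6) w=5
  (2,4) w=6
  (4,8) w=6
  (5,6) w=6
  (5,8) w=6
  (1,4) w=7
  (1,2) w=7
  (7,8) w=7
  (3,8) w=8

Add edge (1,7) w=1 -- no cycle. Running total: 1
Add edge (1,8) w=1 -- no cycle. Running total: 2
Add edge (2,7) w=1 -- no cycle. Running total: 3
Add edge (4,5) w=1 -- no cycle. Running total: 4
Add edge (5,7) w=1 -- no cycle. Running total: 5
Skip edge (2,8) w=3 -- would create cycle
Skip edge (1,5) w=4 -- would create cycle
Skip edge (4,7) w=4 -- would create cycle
Add edge (4,6) w=5 -- no cycle. Running total: 10
Skip edge (2,4) w=6 -- would create cycle
Skip edge (4,8) w=6 -- would create cycle
Skip edge (5,6) w=6 -- would create cycle
Skip edge (5,8) w=6 -- would create cycle
Skip edge (1,4) w=7 -- would create cycle
Skip edge (1,2) w=7 -- would create cycle
Skip edge (7,8) w=7 -- would create cycle
Add edge (3,8) w=8 -- no cycle. Running total: 18

MST edges: (1,7,w=1), (1,8,w=1), (2,7,w=1), (4,5,w=1), (5,7,w=1), (4,6,w=5), (3,8,w=8)
Total MST weight: 1 + 1 + 1 + 1 + 1 + 5 + 8 = 18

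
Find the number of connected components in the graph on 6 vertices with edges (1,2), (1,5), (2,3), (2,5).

Step 1: Build adjacency list from edges:
  1: 2, 5
  2: 1, 3, 5
  3: 2
  4: (none)
  5: 1, 2
  6: (none)

Step 2: Run BFS/DFS from vertex 1:
  Visited: {1, 2, 5, 3}
  Reached 4 of 6 vertices

Step 3: Only 4 of 6 vertices reached. Graph is disconnected.
Connected components: {1, 2, 3, 5}, {4}, {6}
Number of connected components: 3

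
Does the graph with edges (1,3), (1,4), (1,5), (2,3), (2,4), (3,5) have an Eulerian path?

Step 1: Find the degree of each vertex:
  deg(1) = 3
  deg(2) = 2
  deg(3) = 3
  deg(4) = 2
  deg(5) = 2

Step 2: Count vertices with odd degree:
  Odd-degree vertices: 1, 3 (2 total)

Step 3: Apply Euler's theorem:
  - Eulerian circuit exists iff graph is connected and all vertices have even degree
  - Eulerian path exists iff graph is connected and has 0 or 2 odd-degree vertices

Graph is connected with exactly 2 odd-degree vertices (1, 3).
Eulerian path exists (starting and ending at the odd-degree vertices), but no Eulerian circuit.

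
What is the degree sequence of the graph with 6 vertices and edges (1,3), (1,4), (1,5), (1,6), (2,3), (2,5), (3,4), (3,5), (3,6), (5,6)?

Step 1: Count edges incident to each vertex:
  deg(1) = 4 (neighbors: 3, 4, 5, 6)
  deg(2) = 2 (neighbors: 3, 5)
  deg(3) = 5 (neighbors: 1, 2, 4, 5, 6)
  deg(4) = 2 (neighbors: 1, 3)
  deg(5) = 4 (neighbors: 1, 2, 3, 6)
  deg(6) = 3 (neighbors: 1, 3, 5)

Step 2: Sort degrees in non-increasing order:
  Degrees: [4, 2, 5, 2, 4, 3] -> sorted: [5, 4, 4, 3, 2, 2]

Degree sequence: [5, 4, 4, 3, 2, 2]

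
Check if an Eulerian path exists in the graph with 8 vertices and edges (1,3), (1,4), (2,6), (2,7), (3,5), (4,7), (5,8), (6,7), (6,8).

Step 1: Find the degree of each vertex:
  deg(1) = 2
  deg(2) = 2
  deg(3) = 2
  deg(4) = 2
  deg(5) = 2
  deg(6) = 3
  deg(7) = 3
  deg(8) = 2

Step 2: Count vertices with odd degree:
  Odd-degree vertices: 6, 7 (2 total)

Step 3: Apply Euler's theorem:
  - Eulerian circuit exists iff graph is connected and all vertices have even degree
  - Eulerian path exists iff graph is connected and has 0 or 2 odd-degree vertices

Graph is connected with exactly 2 odd-degree vertices (6, 7).
Eulerian path exists (starting and ending at the odd-degree vertices), but no Eulerian circuit.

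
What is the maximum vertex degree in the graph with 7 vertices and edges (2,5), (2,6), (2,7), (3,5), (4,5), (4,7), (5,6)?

Step 1: Count edges incident to each vertex:
  deg(1) = 0 (neighbors: none)
  deg(2) = 3 (neighbors: 5, 6, 7)
  deg(3) = 1 (neighbors: 5)
  deg(4) = 2 (neighbors: 5, 7)
  deg(5) = 4 (neighbors: 2, 3, 4, 6)
  deg(6) = 2 (neighbors: 2, 5)
  deg(7) = 2 (neighbors: 2, 4)

Step 2: Find maximum:
  max(0, 3, 1, 2, 4, 2, 2) = 4 (vertex 5)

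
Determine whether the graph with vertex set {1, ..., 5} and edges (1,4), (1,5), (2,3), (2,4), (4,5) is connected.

Step 1: Build adjacency list from edges:
  1: 4, 5
  2: 3, 4
  3: 2
  4: 1, 2, 5
  5: 1, 4

Step 2: Run BFS/DFS from vertex 1:
  Visited: {1, 4, 5, 2, 3}
  Reached 5 of 5 vertices

Step 3: All 5 vertices reached from vertex 1, so the graph is connected.
Answer: Yes, the graph is connected.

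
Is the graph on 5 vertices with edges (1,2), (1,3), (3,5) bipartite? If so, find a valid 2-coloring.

Step 1: Attempt 2-coloring using BFS:
  Start at vertex 1, assign color 0
  Color vertex 2 with color 1 (neighbor of 1)
  Color vertex 3 with color 1 (neighbor of 1)
  Color vertex 5 with color 0 (neighbor of 3)
  Start new component at vertex 4, assign color 0

Step 2: 2-coloring succeeded. No conflicts found.
  Set A (color 0): {1, 4, 5}
  Set B (color 1): {2, 3}

The graph is bipartite with partition {1, 4, 5}, {2, 3}.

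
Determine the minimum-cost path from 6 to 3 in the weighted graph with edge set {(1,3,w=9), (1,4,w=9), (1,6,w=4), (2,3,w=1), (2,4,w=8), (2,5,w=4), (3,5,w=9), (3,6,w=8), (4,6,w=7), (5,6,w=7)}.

Step 1: Build adjacency list with weights:
  1: 3(w=9), 4(w=9), 6(w=4)
  2: 3(w=1), 4(w=8), 5(w=4)
  3: 1(w=9), 2(w=1), 5(w=9), 6(w=8)
  4: 1(w=9), 2(w=8), 6(w=7)
  5: 2(w=4), 3(w=9), 6(w=7)
  6: 1(w=4), 3(w=8), 4(w=7), 5(w=7)

Step 2: Apply Dijkstra's algorithm from vertex 6:
  Visit vertex 6 (distance=0)
    Update dist[1] = 4
    Update dist[3] = 8
    Update dist[4] = 7
    Update dist[5] = 7
  Visit vertex 1 (distance=4)
  Visit vertex 4 (distance=7)
    Update dist[2] = 15
  Visit vertex 5 (distance=7)
    Update dist[2] = 11
  Visit vertex 3 (distance=8)
    Update dist[2] = 9

Step 3: Shortest path: 6 -> 3
Total weight: 8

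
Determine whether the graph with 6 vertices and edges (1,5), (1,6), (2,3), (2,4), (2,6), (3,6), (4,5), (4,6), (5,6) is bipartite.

Step 1: Attempt 2-coloring using BFS:
  Start at vertex 1, assign color 0
  Color vertex 5 with color 1 (neighbor of 1)
  Color vertex 6 with color 1 (neighbor of 1)
  Color vertex 4 with color 0 (neighbor of 5)

Step 2: Conflict found! Vertices 5 and 6 are adjacent but have the same color.
This means the graph contains an odd cycle.

The graph is NOT bipartite.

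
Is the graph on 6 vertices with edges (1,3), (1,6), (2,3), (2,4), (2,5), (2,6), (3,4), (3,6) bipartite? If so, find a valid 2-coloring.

Step 1: Attempt 2-coloring using BFS:
  Start at vertex 1, assign color 0
  Color vertex 3 with color 1 (neighbor of 1)
  Color vertex 6 with color 1 (neighbor of 1)
  Color vertex 2 with color 0 (neighbor of 3)
  Color vertex 4 with color 0 (neighbor of 3)

Step 2: Conflict found! Vertices 3 and 6 are adjacent but have the same color.
This means the graph contains an odd cycle.

The graph is NOT bipartite.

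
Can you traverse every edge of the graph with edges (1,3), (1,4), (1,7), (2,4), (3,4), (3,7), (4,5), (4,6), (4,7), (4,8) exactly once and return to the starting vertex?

Step 1: Find the degree of each vertex:
  deg(1) = 3
  deg(2) = 1
  deg(3) = 3
  deg(4) = 7
  deg(5) = 1
  deg(6) = 1
  deg(7) = 3
  deg(8) = 1

Step 2: Count vertices with odd degree:
  Odd-degree vertices: 1, 2, 3, 4, 5, 6, 7, 8 (8 total)

Step 3: Apply Euler's theorem:
  - Eulerian circuit exists iff graph is connected and all vertices have even degree
  - Eulerian path exists iff graph is connected and has 0 or 2 odd-degree vertices

Graph has 8 odd-degree vertices (need 0 or 2).
Neither Eulerian path nor Eulerian circuit exists.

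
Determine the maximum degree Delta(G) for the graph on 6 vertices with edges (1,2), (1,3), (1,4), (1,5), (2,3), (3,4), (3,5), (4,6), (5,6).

Step 1: Count edges incident to each vertex:
  deg(1) = 4 (neighbors: 2, 3, 4, 5)
  deg(2) = 2 (neighbors: 1, 3)
  deg(3) = 4 (neighbors: 1, 2, 4, 5)
  deg(4) = 3 (neighbors: 1, 3, 6)
  deg(5) = 3 (neighbors: 1, 3, 6)
  deg(6) = 2 (neighbors: 4, 5)

Step 2: Find maximum:
  max(4, 2, 4, 3, 3, 2) = 4 (vertex 1)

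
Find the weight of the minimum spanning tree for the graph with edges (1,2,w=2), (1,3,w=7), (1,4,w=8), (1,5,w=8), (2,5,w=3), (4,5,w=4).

Apply Kruskal's algorithm (sort edges by weight, add if no cycle):

Sorted edges by weight:
  (1,2) w=2
  (2,5) w=3
  (4,5) w=4
  (1,3) w=7
  (1,4) w=8
  (1,5) w=8

Add edge (1,2) w=2 -- no cycle. Running total: 2
Add edge (2,5) w=3 -- no cycle. Running total: 5
Add edge (4,5) w=4 -- no cycle. Running total: 9
Add edge (1,3) w=7 -- no cycle. Running total: 16

MST edges: (1,2,w=2), (2,5,w=3), (4,5,w=4), (1,3,w=7)
Total MST weight: 2 + 3 + 4 + 7 = 16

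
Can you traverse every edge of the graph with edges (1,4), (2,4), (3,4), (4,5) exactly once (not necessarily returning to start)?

Step 1: Find the degree of each vertex:
  deg(1) = 1
  deg(2) = 1
  deg(3) = 1
  deg(4) = 4
  deg(5) = 1

Step 2: Count vertices with odd degree:
  Odd-degree vertices: 1, 2, 3, 5 (4 total)

Step 3: Apply Euler's theorem:
  - Eulerian circuit exists iff graph is connected and all vertices have even degree
  - Eulerian path exists iff graph is connected and has 0 or 2 odd-degree vertices

Graph has 4 odd-degree vertices (need 0 or 2).
Neither Eulerian path nor Eulerian circuit exists.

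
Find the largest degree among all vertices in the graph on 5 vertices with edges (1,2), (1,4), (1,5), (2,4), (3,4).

Step 1: Count edges incident to each vertex:
  deg(1) = 3 (neighbors: 2, 4, 5)
  deg(2) = 2 (neighbors: 1, 4)
  deg(3) = 1 (neighbors: 4)
  deg(4) = 3 (neighbors: 1, 2, 3)
  deg(5) = 1 (neighbors: 1)

Step 2: Find maximum:
  max(3, 2, 1, 3, 1) = 3 (vertex 1)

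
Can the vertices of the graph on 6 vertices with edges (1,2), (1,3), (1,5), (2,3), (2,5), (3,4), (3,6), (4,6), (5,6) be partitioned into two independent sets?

Step 1: Attempt 2-coloring using BFS:
  Start at vertex 1, assign color 0
  Color vertex 2 with color 1 (neighbor of 1)
  Color vertex 3 with color 1 (neighbor of 1)
  Color vertex 5 with color 1 (neighbor of 1)

Step 2: Conflict found! Vertices 2 and 3 are adjacent but have the same color.
This means the graph contains an odd cycle.

The graph is NOT bipartite.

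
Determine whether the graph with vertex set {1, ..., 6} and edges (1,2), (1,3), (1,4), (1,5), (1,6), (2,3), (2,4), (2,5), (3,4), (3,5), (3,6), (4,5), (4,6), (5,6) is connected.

Step 1: Build adjacency list from edges:
  1: 2, 3, 4, 5, 6
  2: 1, 3, 4, 5
  3: 1, 2, 4, 5, 6
  4: 1, 2, 3, 5, 6
  5: 1, 2, 3, 4, 6
  6: 1, 3, 4, 5

Step 2: Run BFS/DFS from vertex 1:
  Visited: {1, 2, 3, 4, 5, 6}
  Reached 6 of 6 vertices

Step 3: All 6 vertices reached from vertex 1, so the graph is connected.
Answer: Yes, the graph is connected.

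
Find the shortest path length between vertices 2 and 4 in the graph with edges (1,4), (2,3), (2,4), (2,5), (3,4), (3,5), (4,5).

Step 1: Build adjacency list:
  1: 4
  2: 3, 4, 5
  3: 2, 4, 5
  4: 1, 2, 3, 5
  5: 2, 3, 4

Step 2: BFS from vertex 2 to find shortest path to 4:
  vertex 3 reached at distance 1
  vertex 4 reached at distance 1

Step 3: Shortest path: 2 -> 4
Path length: 1 edge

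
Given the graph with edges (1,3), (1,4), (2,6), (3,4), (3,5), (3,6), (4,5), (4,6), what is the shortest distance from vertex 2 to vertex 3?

Step 1: Build adjacency list:
  1: 3, 4
  2: 6
  3: 1, 4, 5, 6
  4: 1, 3, 5, 6
  5: 3, 4
  6: 2, 3, 4

Step 2: BFS from vertex 2 to find shortest path to 3:
  vertex 6 reached at distance 1
  vertex 3 reached at distance 2

Step 3: Shortest path: 2 -> 6 -> 3
Path length: 2 edges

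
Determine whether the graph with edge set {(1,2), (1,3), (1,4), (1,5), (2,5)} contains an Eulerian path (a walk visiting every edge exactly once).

Step 1: Find the degree of each vertex:
  deg(1) = 4
  deg(2) = 2
  deg(3) = 1
  deg(4) = 1
  deg(5) = 2

Step 2: Count vertices with odd degree:
  Odd-degree vertices: 3, 4 (2 total)

Step 3: Apply Euler's theorem:
  - Eulerian circuit exists iff graph is connected and all vertices have even degree
  - Eulerian path exists iff graph is connected and has 0 or 2 odd-degree vertices

Graph is connected with exactly 2 odd-degree vertices (3, 4).
Eulerian path exists (starting and ending at the odd-degree vertices), but no Eulerian circuit.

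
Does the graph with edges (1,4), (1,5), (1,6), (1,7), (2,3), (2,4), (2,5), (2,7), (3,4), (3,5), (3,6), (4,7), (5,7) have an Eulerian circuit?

Step 1: Find the degree of each vertex:
  deg(1) = 4
  deg(2) = 4
  deg(3) = 4
  deg(4) = 4
  deg(5) = 4
  deg(6) = 2
  deg(7) = 4

Step 2: Count vertices with odd degree:
  All vertices have even degree (0 odd-degree vertices)

Step 3: Apply Euler's theorem:
  - Eulerian circuit exists iff graph is connected and all vertices have even degree
  - Eulerian path exists iff graph is connected and has 0 or 2 odd-degree vertices

Graph is connected with 0 odd-degree vertices.
Both Eulerian circuit and Eulerian path exist.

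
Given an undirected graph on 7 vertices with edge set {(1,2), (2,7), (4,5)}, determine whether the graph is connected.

Step 1: Build adjacency list from edges:
  1: 2
  2: 1, 7
  3: (none)
  4: 5
  5: 4
  6: (none)
  7: 2

Step 2: Run BFS/DFS from vertex 1:
  Visited: {1, 2, 7}
  Reached 3 of 7 vertices

Step 3: Only 3 of 7 vertices reached. Graph is disconnected.
Connected components: {1, 2, 7}, {3}, {4, 5}, {6}
Answer: No, the graph is not connected (4 components).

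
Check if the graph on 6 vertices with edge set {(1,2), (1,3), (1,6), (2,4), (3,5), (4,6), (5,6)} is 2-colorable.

Step 1: Attempt 2-coloring using BFS:
  Start at vertex 1, assign color 0
  Color vertex 2 with color 1 (neighbor of 1)
  Color vertex 3 with color 1 (neighbor of 1)
  Color vertex 6 with color 1 (neighbor of 1)
  Color vertex 4 with color 0 (neighbor of 2)
  Color vertex 5 with color 0 (neighbor of 3)

Step 2: 2-coloring succeeded. No conflicts found.
  Set A (color 0): {1, 4, 5}
  Set B (color 1): {2, 3, 6}

The graph is bipartite with partition {1, 4, 5}, {2, 3, 6}.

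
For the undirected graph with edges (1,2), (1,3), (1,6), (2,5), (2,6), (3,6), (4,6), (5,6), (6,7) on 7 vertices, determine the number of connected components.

Step 1: Build adjacency list from edges:
  1: 2, 3, 6
  2: 1, 5, 6
  3: 1, 6
  4: 6
  5: 2, 6
  6: 1, 2, 3, 4, 5, 7
  7: 6

Step 2: Run BFS/DFS from vertex 1:
  Visited: {1, 2, 3, 6, 5, 4, 7}
  Reached 7 of 7 vertices

Step 3: All 7 vertices reached from vertex 1, so the graph is connected.
Number of connected components: 1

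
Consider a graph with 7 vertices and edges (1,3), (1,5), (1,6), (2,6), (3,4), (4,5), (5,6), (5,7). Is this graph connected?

Step 1: Build adjacency list from edges:
  1: 3, 5, 6
  2: 6
  3: 1, 4
  4: 3, 5
  5: 1, 4, 6, 7
  6: 1, 2, 5
  7: 5

Step 2: Run BFS/DFS from vertex 1:
  Visited: {1, 3, 5, 6, 4, 7, 2}
  Reached 7 of 7 vertices

Step 3: All 7 vertices reached from vertex 1, so the graph is connected.
Answer: Yes, the graph is connected.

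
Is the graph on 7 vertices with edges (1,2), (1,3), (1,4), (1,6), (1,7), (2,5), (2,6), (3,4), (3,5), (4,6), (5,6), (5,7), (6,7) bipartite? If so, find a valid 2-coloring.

Step 1: Attempt 2-coloring using BFS:
  Start at vertex 1, assign color 0
  Color vertex 2 with color 1 (neighbor of 1)
  Color vertex 3 with color 1 (neighbor of 1)
  Color vertex 4 with color 1 (neighbor of 1)
  Color vertex 6 with color 1 (neighbor of 1)
  Color vertex 7 with color 1 (neighbor of 1)
  Color vertex 5 with color 0 (neighbor of 2)

Step 2: Conflict found! Vertices 2 and 6 are adjacent but have the same color.
This means the graph contains an odd cycle.

The graph is NOT bipartite.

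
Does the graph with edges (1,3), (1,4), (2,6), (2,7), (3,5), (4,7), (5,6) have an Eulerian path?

Step 1: Find the degree of each vertex:
  deg(1) = 2
  deg(2) = 2
  deg(3) = 2
  deg(4) = 2
  deg(5) = 2
  deg(6) = 2
  deg(7) = 2

Step 2: Count vertices with odd degree:
  All vertices have even degree (0 odd-degree vertices)

Step 3: Apply Euler's theorem:
  - Eulerian circuit exists iff graph is connected and all vertices have even degree
  - Eulerian path exists iff graph is connected and has 0 or 2 odd-degree vertices

Graph is connected with 0 odd-degree vertices.
Both Eulerian circuit and Eulerian path exist.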